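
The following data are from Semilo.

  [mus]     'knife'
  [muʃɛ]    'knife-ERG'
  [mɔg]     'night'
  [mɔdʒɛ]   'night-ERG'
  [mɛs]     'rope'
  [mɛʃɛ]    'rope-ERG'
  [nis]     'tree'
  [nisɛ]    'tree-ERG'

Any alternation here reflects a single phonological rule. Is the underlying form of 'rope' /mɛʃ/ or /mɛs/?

The stem for 'rope' ends in [s] in [mɛs] but [ʃ] in [mɛʃɛ].
The stem 'tree' ([nis], [nisɛ]) shows [s] unchanged in both environments, so [s] cannot be basic with [ʃ] derived before the ERG suffix.
The underlying segment must be /ʃ/; palato-alveolar /dʒ/ and /ʃ/ become [g] and [s] when no front vowel follows, yielding [s] there.

/mɛʃ/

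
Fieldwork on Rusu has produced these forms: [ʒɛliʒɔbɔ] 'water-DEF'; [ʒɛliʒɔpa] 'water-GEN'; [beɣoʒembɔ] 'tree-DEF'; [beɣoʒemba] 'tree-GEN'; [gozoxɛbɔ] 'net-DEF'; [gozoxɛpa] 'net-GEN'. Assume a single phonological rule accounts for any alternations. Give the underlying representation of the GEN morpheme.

/-pa/

The GEN suffix surfaces as [-ba] and [-pa], depending on the final segment of the stem.
The DEF suffix, which begins with [b], is invariant after every stem; so [b] is not altered by any rule here.
So the underlying form is /-pa/, and voiceless stops become voiced after a nasal.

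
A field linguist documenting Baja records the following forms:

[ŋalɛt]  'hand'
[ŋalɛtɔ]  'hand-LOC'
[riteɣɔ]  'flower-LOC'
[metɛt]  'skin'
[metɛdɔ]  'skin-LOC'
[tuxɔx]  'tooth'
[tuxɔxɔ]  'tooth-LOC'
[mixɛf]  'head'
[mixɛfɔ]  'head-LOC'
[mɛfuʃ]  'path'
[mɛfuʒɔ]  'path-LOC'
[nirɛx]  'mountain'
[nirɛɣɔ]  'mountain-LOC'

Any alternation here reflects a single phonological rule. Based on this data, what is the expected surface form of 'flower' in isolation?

'mountain' shows [x] ~ [ɣ] at the end of the stem ([nirɛx] vs [nirɛɣɔ]).
The stem 'tooth' ([tuxɔx], [tuxɔxɔ]) shows [x] unchanged in both environments, so [x] cannot be basic with [ɣ] derived before the LOC suffix.
So /ɣ/ is underlying, and a rule of word-final obstruent devoicing — voiced obstruents become voiceless word-finally — gives [x].
The one attested form of 'flower', [riteɣɔ], shows underlying /riteɣ/. Applying the same rule word-finally gives [ritex].

[ritex]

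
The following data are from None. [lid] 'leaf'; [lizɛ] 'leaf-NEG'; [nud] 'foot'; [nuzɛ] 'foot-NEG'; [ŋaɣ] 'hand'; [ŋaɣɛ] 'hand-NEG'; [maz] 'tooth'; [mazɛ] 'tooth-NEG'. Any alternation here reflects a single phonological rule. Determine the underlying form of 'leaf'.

/lid/

In [lid] and [lizɛ] the final segment of 'leaf' alternates: [d] ~ [z].
But 'tooth' keeps [z] in both environments ([maz], [mazɛ]), so there is no rule changing /z/ to [d] in isolation.
The underlying segment must be /d/; voiced stops become fricatives between vowels, yielding [z] there.
The underlying form of 'leaf' is therefore /lid/.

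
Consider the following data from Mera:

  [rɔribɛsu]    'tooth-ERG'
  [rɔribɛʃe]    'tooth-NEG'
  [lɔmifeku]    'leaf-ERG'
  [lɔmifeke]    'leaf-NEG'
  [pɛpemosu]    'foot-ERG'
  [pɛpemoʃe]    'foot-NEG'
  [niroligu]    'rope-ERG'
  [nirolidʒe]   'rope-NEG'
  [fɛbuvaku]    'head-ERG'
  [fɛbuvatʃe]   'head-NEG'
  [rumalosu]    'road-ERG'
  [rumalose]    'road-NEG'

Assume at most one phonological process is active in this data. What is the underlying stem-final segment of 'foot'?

The stem for 'foot' ends in [s] in [pɛpemosu] but [ʃ] in [pɛpemoʃe].
If /s/ were underlying and a rule turned it into [ʃ] before the NEG suffix, 'road' would also alternate; but it has [s] in both [rumalosu] and [rumalose].
So /ʃ/ is underlying, and a rule of depalatalization — palato-alveolar /tʃ/, /dʒ/ and /ʃ/ become [k], [g] and [s] when no front vowel follows — gives [s].

/ʃ/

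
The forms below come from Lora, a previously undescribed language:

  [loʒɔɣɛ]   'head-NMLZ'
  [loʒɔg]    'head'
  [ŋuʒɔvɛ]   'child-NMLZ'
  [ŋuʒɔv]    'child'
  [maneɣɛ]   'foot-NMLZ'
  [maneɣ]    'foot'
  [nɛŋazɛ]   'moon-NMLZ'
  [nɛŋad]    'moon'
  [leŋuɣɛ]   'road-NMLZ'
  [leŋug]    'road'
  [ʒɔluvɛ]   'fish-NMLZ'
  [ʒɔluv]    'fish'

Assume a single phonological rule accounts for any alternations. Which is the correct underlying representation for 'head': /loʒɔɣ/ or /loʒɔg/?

In [loʒɔɣɛ] and [loʒɔg] the final segment of 'head' alternates: [ɣ] ~ [g].
But 'foot' keeps [ɣ] in both environments ([maneɣɛ], [maneɣ]), so there is no rule changing /ɣ/ to [g] in isolation.
The alternation reflects intervocalic spirantization: voiced stops become fricatives between vowels. /g/ is underlying.

/loʒɔg/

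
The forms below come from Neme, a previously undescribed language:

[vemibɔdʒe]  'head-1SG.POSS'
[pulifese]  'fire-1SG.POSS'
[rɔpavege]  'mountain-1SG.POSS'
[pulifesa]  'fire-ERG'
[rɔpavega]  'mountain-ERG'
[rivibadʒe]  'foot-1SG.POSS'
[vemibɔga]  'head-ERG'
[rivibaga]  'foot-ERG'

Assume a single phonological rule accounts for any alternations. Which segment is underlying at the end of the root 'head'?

'head' shows [g] ~ [dʒ] at the end of the stem ([vemibɔga] vs [vemibɔdʒe]).
But 'mountain' keeps [g] in both environments ([rɔpavega], [rɔpavege]), so there is no rule changing /g/ to [dʒ] before the 1SG.POSS suffix.
So /dʒ/ is underlying, and a rule of depalatalization — palato-alveolar /dʒ/ becomes [g] when no front vowel follows — gives [g].

/dʒ/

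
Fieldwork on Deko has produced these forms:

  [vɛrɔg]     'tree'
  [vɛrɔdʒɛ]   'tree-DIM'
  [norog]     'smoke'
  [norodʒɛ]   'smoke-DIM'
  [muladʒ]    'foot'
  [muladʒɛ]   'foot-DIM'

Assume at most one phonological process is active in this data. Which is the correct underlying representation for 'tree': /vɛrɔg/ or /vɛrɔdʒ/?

/vɛrɔg/

The root 'tree' surfaces as [vɛrɔg] and [vɛrɔdʒɛ], with a stem-final [g] ~ [dʒ] alternation.
But 'foot' keeps [dʒ] in both environments ([muladʒ], [muladʒɛ]), so there is no rule changing /dʒ/ to [g] in isolation.
So /g/ is underlying, and a rule of palatalization before a front vowel — /g/ becomes palato-alveolar [dʒ] before a front vowel — gives [dʒ].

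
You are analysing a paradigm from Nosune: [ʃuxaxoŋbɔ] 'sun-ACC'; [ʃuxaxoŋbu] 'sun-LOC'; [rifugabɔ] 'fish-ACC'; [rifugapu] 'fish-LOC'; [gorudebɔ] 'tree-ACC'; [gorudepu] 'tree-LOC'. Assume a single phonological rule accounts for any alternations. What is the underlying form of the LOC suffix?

/-pu/

The LOC morpheme has two allomorphs, [-bu] and [-pu].
The ACC suffix, which begins with [b], is invariant after every stem; so [b] is not altered by any rule here.
The LOC suffix is therefore /-pu/ underlyingly, with post-nasal voicing: voiceless stops become voiced after a nasal.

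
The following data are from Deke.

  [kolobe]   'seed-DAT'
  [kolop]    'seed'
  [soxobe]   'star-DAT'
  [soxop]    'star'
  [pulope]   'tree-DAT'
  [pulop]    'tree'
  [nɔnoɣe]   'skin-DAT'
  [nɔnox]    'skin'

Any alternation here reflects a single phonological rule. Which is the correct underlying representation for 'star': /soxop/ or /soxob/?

/soxob/

The stem for 'star' ends in [b] in [soxobe] but [p] in [soxop].
The stem 'tree' ([pulope], [pulop]) shows [p] unchanged in both environments, so [p] cannot be basic with [b] derived before the DAT suffix.
Therefore /b/ is basic and [p] is derived by word-final obstruent devoicing (voiced obstruents become voiceless word-finally).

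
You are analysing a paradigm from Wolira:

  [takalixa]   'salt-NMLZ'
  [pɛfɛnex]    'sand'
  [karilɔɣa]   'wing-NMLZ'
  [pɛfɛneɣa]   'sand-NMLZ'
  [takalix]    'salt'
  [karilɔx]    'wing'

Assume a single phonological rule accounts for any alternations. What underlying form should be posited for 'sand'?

The stem for 'sand' ends in [x] in [pɛfɛnex] but [ɣ] in [pɛfɛneɣa].
If /x/ were underlying and a rule turned it into [ɣ] before the NMLZ suffix, 'salt' would also alternate; but it has [x] in both [takalix] and [takalixa].
The alternation reflects word-final obstruent devoicing: voiced obstruents become voiceless word-finally. /ɣ/ is underlying.

/pɛfɛneɣ/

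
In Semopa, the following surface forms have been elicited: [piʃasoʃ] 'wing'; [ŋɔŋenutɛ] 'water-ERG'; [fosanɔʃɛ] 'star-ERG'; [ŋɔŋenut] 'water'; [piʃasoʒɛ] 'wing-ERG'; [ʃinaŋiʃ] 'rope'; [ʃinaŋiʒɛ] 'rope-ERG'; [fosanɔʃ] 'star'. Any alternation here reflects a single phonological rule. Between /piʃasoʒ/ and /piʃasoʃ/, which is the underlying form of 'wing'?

The root 'wing' surfaces as [piʃasoʒɛ] and [piʃasoʃ], with a stem-final [ʒ] ~ [ʃ] alternation.
Compare 'star', with invariant [ʃ] in [fosanɔʃɛ] and [fosanɔʃ]: an analysis with underlying /ʃ/ and a rule producing [ʒ] before the ERG suffix would wrongly predict alternation here too.
So /ʒ/ is underlying, and a rule of word-final obstruent devoicing — voiced obstruents become voiceless word-finally — gives [ʃ].

/piʃasoʒ/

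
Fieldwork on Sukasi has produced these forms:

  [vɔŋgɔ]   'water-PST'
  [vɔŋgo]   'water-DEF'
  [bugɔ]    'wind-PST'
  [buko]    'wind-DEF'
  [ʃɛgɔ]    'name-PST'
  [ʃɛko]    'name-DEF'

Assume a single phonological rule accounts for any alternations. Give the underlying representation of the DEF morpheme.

/-ko/

The DEF morpheme has two allomorphs, [-go] and [-ko].
The PST suffix, which begins with [g], is invariant after every stem; so [g] is not altered by any rule here.
The DEF suffix is therefore /-ko/ underlyingly, with post-nasal voicing: voiceless stops become voiced after a nasal.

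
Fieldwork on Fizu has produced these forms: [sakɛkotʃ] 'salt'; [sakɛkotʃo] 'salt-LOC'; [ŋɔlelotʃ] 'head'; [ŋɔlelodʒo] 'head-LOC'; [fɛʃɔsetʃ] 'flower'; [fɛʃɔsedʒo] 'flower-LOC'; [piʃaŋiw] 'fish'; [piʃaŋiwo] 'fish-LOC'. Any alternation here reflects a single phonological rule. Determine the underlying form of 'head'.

/ŋɔlelodʒ/

The stem for 'head' ends in [tʃ] in [ŋɔlelotʃ] but [dʒ] in [ŋɔlelodʒo].
But 'salt' keeps [tʃ] in both environments ([sakɛkotʃ], [sakɛkotʃo]), so there is no rule changing /tʃ/ to [dʒ] before the LOC suffix.
The alternation reflects word-final obstruent devoicing: voiced obstruents become voiceless word-finally. /dʒ/ is underlying.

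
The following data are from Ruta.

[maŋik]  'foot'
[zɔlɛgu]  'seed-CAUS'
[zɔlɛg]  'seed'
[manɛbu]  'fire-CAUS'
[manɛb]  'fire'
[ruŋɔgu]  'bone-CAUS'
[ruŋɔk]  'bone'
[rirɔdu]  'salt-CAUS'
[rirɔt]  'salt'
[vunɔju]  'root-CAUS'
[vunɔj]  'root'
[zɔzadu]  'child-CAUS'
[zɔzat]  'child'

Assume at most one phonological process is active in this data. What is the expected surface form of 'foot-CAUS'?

[maŋigu]

The root 'bone' surfaces as [ruŋɔgu] and [ruŋɔk], with a stem-final [g] ~ [k] alternation.
The stem 'seed' ([zɔlɛgu], [zɔlɛg]) shows [g] unchanged in both environments, so [g] cannot be basic with [k] derived in isolation.
The underlying segment must be /k/; voiceless stops become voiced between vowels, yielding [g] there.
The one attested form of 'foot', [maŋik], shows underlying /maŋik/. Applying the same rule between vowels gives [maŋigu].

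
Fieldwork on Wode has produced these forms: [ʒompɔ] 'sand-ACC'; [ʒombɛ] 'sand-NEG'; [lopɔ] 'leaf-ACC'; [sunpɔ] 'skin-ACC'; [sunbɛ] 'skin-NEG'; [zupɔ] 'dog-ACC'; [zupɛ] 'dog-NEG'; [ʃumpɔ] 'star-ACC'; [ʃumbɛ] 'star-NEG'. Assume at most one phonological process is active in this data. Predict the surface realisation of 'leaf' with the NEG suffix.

[lopɛ]

The NEG morpheme has two allomorphs, [-bɛ] and [-pɛ].
By contrast the ACC suffix keeps its initial [p] throughout — that segment must be underlying.
The NEG suffix is therefore /-bɛ/ underlyingly, with post-vocalic devoicing: voiced stops become voiceless after a vowel.
After 'leaf', which ends in a vowel, the suffix surfaces as [-pɛ], giving [lopɛ].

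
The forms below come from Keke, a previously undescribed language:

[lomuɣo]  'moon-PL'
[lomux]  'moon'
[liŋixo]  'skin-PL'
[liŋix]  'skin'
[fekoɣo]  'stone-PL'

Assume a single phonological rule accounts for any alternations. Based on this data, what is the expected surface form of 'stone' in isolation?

[fekox]

'moon' shows [ɣ] ~ [x] at the end of the stem ([lomuɣo] vs [lomux]).
If /x/ were underlying and a rule turned it into [ɣ] before the PL suffix, 'skin' would also alternate; but it has [x] in both [liŋixo] and [liŋix].
The underlying segment must be /ɣ/; voiced obstruents become voiceless word-finally, yielding [x] there.
From [fekoɣo] the stem 'stone' is /fekoɣ/; word-finally this yields [fekox].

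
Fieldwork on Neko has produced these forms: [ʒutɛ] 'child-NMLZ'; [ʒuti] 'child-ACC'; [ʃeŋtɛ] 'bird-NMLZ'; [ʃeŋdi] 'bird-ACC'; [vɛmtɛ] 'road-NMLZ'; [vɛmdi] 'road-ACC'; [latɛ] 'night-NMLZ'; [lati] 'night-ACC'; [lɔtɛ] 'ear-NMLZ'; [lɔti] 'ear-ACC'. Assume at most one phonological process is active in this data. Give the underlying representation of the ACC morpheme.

/-di/

The ACC suffix surfaces as [-di] and [-ti], depending on the final segment of the stem.
The NMLZ suffix, which begins with [t], is invariant after every stem; so [t] is not altered by any rule here.
So the underlying form is /-di/, and voiced stops become voiceless after a vowel.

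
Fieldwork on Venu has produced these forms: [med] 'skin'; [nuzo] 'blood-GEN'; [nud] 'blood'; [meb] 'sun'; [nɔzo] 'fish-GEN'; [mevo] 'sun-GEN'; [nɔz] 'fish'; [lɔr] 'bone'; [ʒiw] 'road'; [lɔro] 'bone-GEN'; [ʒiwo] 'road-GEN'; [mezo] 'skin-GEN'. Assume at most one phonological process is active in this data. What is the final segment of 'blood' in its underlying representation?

The stem for 'blood' ends in [z] in [nuzo] but [d] in [nud].
The stem 'fish' ([nɔzo], [nɔz]) shows [z] unchanged in both environments, so [z] cannot be basic with [d] derived in isolation.
So /d/ is underlying, and a rule of intervocalic spirantization — voiced stops become fricatives between vowels — gives [z].

/d/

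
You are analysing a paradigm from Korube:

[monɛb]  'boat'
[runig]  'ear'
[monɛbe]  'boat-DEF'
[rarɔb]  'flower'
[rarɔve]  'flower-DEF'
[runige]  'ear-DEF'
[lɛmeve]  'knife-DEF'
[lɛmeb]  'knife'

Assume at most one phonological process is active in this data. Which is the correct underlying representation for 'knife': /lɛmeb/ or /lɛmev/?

In [lɛmeve] and [lɛmeb] the final segment of 'knife' alternates: [v] ~ [b].
But 'boat' keeps [b] in both environments ([monɛbe], [monɛb]), so there is no rule changing /b/ to [v] before the DEF suffix.
Therefore /v/ is basic and [b] is derived by word-final hardening (voiced fricatives become stops word-finally).

/lɛmev/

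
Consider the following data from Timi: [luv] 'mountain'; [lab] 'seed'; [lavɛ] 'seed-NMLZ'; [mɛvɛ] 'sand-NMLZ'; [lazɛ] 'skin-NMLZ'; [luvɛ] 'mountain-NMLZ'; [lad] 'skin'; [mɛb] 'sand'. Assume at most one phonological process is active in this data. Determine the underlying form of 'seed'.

/lab/

The root 'seed' surfaces as [lavɛ] and [lab], with a stem-final [v] ~ [b] alternation.
The stem 'mountain' ([luvɛ], [luv]) shows [v] unchanged in both environments, so [v] cannot be basic with [b] derived in isolation.
The alternation reflects intervocalic spirantization: voiced stops become fricatives between vowels. /b/ is underlying.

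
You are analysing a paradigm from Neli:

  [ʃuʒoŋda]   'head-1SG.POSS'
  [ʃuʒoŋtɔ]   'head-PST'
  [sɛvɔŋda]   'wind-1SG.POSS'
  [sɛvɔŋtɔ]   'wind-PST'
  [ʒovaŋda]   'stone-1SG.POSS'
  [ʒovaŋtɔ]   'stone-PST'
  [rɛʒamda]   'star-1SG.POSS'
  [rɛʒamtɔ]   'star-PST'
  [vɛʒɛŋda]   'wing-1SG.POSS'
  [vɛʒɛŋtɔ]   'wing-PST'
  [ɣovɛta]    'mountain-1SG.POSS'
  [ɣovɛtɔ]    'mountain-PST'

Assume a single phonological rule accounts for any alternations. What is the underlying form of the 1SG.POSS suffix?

The 1SG.POSS morpheme has two allomorphs, [-da] and [-ta].
By contrast the PST suffix keeps its initial [t] throughout — that segment must be underlying.
So the underlying form is /-da/, and voiced stops become voiceless after a vowel.

/-da/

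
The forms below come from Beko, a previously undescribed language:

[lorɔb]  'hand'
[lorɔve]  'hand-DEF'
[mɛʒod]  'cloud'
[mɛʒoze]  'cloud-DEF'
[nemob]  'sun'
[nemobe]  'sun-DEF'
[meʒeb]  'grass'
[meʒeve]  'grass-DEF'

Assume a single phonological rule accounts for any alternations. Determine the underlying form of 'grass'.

The root 'grass' surfaces as [meʒeb] and [meʒeve], with a stem-final [b] ~ [v] alternation.
If /b/ were underlying and a rule turned it into [v] before the DEF suffix, 'sun' would also alternate; but it has [b] in both [nemob] and [nemobe].
The alternation reflects word-final hardening: voiced fricatives become stops word-finally. /v/ is underlying.

/meʒev/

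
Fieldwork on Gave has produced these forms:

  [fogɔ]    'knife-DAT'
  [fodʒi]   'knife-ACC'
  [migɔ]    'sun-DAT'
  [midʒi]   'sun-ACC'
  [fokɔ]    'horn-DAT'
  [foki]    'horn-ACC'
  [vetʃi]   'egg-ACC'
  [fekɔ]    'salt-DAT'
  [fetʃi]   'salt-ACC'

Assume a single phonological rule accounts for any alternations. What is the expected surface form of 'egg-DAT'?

[vekɔ]

The root 'salt' surfaces as [fekɔ] and [fetʃi], with a stem-final [k] ~ [tʃ] alternation.
But 'horn' keeps [k] in both environments ([fokɔ], [foki]), so there is no rule changing /k/ to [tʃ] before the ACC suffix.
The underlying segment must be /tʃ/; palato-alveolar /tʃ/ and /dʒ/ become [k] and [g] when no front vowel follows, yielding [k] there.
The one attested form of 'egg', [vetʃi], shows underlying /vetʃ/. Applying the same rule when no front vowel follows gives [vekɔ].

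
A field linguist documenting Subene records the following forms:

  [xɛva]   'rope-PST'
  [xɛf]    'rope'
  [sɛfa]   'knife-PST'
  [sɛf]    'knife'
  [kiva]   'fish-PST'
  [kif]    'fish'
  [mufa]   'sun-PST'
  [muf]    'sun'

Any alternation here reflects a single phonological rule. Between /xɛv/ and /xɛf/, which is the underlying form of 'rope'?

/xɛv/

In [xɛva] and [xɛf] the final segment of 'rope' alternates: [v] ~ [f].
If /f/ were underlying and a rule turned it into [v] before the PST suffix, 'sun' would also alternate; but it has [f] in both [mufa] and [muf].
The underlying segment must be /v/; voiced obstruents become voiceless word-finally, yielding [f] there.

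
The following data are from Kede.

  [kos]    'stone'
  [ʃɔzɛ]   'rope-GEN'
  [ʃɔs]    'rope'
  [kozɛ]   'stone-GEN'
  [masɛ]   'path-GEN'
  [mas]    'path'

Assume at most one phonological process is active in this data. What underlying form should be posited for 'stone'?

/koz/

In [kozɛ] and [kos] the final segment of 'stone' alternates: [z] ~ [s].
If /s/ were underlying and a rule turned it into [z] before the GEN suffix, 'path' would also alternate; but it has [s] in both [masɛ] and [mas].
So /z/ is underlying, and a rule of word-final obstruent devoicing — voiced obstruents become voiceless word-finally — gives [s].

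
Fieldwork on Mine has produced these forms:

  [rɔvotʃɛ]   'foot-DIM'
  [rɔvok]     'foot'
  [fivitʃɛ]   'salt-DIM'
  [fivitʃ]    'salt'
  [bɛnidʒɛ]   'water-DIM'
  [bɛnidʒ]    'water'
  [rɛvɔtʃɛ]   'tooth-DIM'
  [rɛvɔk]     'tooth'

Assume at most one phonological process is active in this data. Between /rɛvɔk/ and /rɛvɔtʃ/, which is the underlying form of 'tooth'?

/rɛvɔk/

In [rɛvɔtʃɛ] and [rɛvɔk] the final segment of 'tooth' alternates: [tʃ] ~ [k].
But 'salt' keeps [tʃ] in both environments ([fivitʃɛ], [fivitʃ]), so there is no rule changing /tʃ/ to [k] in isolation.
So /k/ is underlying, and a rule of palatalization before a front vowel — /k/ becomes palato-alveolar [tʃ] before a front vowel — gives [tʃ].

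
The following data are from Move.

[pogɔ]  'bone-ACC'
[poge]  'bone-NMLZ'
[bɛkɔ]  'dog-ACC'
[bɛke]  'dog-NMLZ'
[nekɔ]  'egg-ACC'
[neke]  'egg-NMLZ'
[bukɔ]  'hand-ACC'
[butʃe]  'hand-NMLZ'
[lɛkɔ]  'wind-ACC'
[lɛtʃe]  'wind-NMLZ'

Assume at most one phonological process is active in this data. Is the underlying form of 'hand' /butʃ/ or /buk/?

In [bukɔ] and [butʃe] the final segment of 'hand' alternates: [k] ~ [tʃ].
But 'egg' keeps [k] in both environments ([nekɔ], [neke]), so there is no rule changing /k/ to [tʃ] before the NMLZ suffix.
The underlying segment must be /tʃ/; palato-alveolar /tʃ/ becomes [k] when no front vowel follows, yielding [k] there.

/butʃ/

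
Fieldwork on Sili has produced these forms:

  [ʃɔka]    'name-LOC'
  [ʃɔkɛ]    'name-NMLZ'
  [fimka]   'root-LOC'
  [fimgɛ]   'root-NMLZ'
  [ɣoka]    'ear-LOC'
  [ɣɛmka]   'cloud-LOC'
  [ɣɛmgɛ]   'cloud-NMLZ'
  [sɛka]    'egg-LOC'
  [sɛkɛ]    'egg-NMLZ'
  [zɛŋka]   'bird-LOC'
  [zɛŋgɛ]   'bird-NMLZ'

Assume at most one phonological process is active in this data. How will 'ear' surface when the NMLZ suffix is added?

The NMLZ suffix surfaces as [-gɛ] and [-kɛ], depending on the final segment of the stem.
The LOC suffix, which begins with [k], is invariant after every stem; so [k] is not altered by any rule here.
So the underlying form is /-gɛ/, and voiced stops become voiceless after a vowel.
After 'ear', which ends in a vowel, the suffix surfaces as [-kɛ], giving [ɣokɛ].

[ɣokɛ]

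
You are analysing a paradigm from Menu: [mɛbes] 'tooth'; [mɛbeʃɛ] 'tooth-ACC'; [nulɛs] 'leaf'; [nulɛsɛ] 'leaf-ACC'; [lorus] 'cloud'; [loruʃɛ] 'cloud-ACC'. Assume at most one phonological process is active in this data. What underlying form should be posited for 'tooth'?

The stem for 'tooth' ends in [s] in [mɛbes] but [ʃ] in [mɛbeʃɛ].
Compare 'leaf', with invariant [s] in [nulɛs] and [nulɛsɛ]: an analysis with underlying /s/ and a rule producing [ʃ] before the ACC suffix would wrongly predict alternation here too.
The underlying segment must be /ʃ/; palato-alveolar /ʃ/ becomes [s] when no front vowel follows, yielding [s] there.

/mɛbeʃ/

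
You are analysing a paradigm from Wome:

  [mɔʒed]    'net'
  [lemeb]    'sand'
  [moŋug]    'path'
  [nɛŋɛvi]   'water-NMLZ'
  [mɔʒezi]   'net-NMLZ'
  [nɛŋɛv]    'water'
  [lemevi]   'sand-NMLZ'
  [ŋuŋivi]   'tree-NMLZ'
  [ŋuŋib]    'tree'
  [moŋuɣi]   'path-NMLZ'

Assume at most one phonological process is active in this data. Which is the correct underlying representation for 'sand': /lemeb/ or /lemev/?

'sand' shows [v] ~ [b] at the end of the stem ([lemevi] vs [lemeb]).
The stem 'water' ([nɛŋɛvi], [nɛŋɛv]) shows [v] unchanged in both environments, so [v] cannot be basic with [b] derived in isolation.
Therefore /b/ is basic and [v] is derived by intervocalic spirantization (voiced stops become fricatives between vowels).

/lemeb/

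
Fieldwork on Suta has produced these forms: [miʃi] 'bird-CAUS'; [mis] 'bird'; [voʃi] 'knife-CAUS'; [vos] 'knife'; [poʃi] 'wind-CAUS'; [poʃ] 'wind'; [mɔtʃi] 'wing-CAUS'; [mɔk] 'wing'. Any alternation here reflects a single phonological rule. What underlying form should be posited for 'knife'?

/vos/

In [voʃi] and [vos] the final segment of 'knife' alternates: [ʃ] ~ [s].
Compare 'wind', with invariant [ʃ] in [poʃi] and [poʃ]: an analysis with underlying /ʃ/ and a rule producing [s] in isolation would wrongly predict alternation here too.
The underlying segment must be /s/; /k/ and /s/ become palato-alveolar [tʃ] and [ʃ] before a front vowel, yielding [ʃ] there.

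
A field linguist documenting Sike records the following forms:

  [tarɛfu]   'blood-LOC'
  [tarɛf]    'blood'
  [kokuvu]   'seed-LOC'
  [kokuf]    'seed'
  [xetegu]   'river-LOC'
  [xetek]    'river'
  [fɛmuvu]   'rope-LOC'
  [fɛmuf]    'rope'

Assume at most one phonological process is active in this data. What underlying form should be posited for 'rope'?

In [fɛmuvu] and [fɛmuf] the final segment of 'rope' alternates: [v] ~ [f].
But 'blood' keeps [f] in both environments ([tarɛfu], [tarɛf]), so there is no rule changing /f/ to [v] before the LOC suffix.
Therefore /v/ is basic and [f] is derived by word-final obstruent devoicing (voiced obstruents become voiceless word-finally).
Hence 'rope' is /fɛmuv/ underlyingly.

/fɛmuv/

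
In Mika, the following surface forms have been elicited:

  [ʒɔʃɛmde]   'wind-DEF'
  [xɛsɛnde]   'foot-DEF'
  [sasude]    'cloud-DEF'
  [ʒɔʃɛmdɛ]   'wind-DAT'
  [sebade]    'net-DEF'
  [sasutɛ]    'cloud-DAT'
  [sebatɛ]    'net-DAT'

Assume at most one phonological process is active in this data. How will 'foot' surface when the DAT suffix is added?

[xɛsɛndɛ]

The DAT suffix surfaces as [-dɛ] and [-tɛ], depending on the final segment of the stem.
By contrast the DEF suffix keeps its initial [d] throughout — that segment must be underlying.
So the underlying form is /-tɛ/, and voiceless stops become voiced after a nasal.
After 'foot', which ends in a nasal, the suffix surfaces as [-dɛ], giving [xɛsɛndɛ].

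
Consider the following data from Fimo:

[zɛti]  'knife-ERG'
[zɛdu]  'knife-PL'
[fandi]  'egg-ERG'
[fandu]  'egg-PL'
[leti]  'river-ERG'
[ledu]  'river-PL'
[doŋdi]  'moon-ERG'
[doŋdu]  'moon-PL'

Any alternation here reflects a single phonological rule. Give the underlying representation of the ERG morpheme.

/-ti/

The ERG morpheme has two allomorphs, [-di] and [-ti].
By contrast the PL suffix keeps its initial [d] throughout — that segment must be underlying.
So the underlying form is /-ti/, and voiceless stops become voiced after a nasal.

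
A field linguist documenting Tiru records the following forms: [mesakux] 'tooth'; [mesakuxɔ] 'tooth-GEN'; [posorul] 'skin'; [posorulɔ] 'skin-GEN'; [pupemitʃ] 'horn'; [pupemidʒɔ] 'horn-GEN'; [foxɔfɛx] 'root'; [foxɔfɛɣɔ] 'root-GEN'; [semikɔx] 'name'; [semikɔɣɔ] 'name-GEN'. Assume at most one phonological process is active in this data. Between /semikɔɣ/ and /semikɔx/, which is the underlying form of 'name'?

/semikɔɣ/

In [semikɔx] and [semikɔɣɔ] the final segment of 'name' alternates: [x] ~ [ɣ].
If /x/ were underlying and a rule turned it into [ɣ] before the GEN suffix, 'tooth' would also alternate; but it has [x] in both [mesakux] and [mesakuxɔ].
So /ɣ/ is underlying, and a rule of word-final obstruent devoicing — voiced obstruents become voiceless word-finally — gives [x].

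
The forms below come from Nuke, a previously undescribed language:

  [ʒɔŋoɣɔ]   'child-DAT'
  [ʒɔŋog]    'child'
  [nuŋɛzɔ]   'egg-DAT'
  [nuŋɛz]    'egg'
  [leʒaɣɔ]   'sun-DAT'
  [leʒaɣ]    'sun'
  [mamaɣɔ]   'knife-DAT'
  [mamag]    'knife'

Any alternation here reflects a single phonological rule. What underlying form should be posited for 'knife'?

/mamag/

In [mamaɣɔ] and [mamag] the final segment of 'knife' alternates: [ɣ] ~ [g].
Compare 'sun', with invariant [ɣ] in [leʒaɣɔ] and [leʒaɣ]: an analysis with underlying /ɣ/ and a rule producing [g] in isolation would wrongly predict alternation here too.
The underlying segment must be /g/; voiced stops become fricatives between vowels, yielding [ɣ] there.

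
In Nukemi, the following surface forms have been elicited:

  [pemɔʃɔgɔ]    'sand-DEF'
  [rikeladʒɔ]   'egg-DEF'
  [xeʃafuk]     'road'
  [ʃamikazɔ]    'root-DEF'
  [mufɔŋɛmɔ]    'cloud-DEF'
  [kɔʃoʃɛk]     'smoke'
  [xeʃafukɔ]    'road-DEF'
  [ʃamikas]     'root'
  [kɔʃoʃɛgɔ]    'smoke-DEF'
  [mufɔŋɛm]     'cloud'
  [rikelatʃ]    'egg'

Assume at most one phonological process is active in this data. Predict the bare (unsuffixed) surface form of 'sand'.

[pemɔʃɔk]

'smoke' shows [k] ~ [g] at the end of the stem ([kɔʃoʃɛk] vs [kɔʃoʃɛgɔ]).
If /k/ were underlying and a rule turned it into [g] before the DEF suffix, 'road' would also alternate; but it has [k] in both [xeʃafuk] and [xeʃafukɔ].
So /g/ is underlying, and a rule of word-final obstruent devoicing — voiced obstruents become voiceless word-finally — gives [k].
The one attested form of 'sand', [pemɔʃɔgɔ], shows underlying /pemɔʃɔg/. Applying the same rule word-finally gives [pemɔʃɔk].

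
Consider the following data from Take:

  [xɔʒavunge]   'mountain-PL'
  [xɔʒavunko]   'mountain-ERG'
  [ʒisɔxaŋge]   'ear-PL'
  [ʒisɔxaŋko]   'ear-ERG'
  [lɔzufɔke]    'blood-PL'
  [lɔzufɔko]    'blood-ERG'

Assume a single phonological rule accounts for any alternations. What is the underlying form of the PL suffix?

The PL suffix surfaces as [-ge] and [-ke], depending on the final segment of the stem.
By contrast the ERG suffix keeps its initial [k] throughout — that segment must be underlying.
The PL suffix is therefore /-ge/ underlyingly, with post-vocalic devoicing: voiced stops become voiceless after a vowel.

/-ge/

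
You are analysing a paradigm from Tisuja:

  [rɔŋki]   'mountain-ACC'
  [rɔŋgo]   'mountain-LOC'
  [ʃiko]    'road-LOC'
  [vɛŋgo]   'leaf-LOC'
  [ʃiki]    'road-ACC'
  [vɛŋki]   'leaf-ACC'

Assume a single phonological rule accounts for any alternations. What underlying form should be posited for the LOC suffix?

The LOC morpheme has two allomorphs, [-go] and [-ko].
The ACC suffix, which begins with [k], is invariant after every stem; so [k] is not altered by any rule here.
So the underlying form is /-go/, and voiced stops become voiceless after a vowel.

/-go/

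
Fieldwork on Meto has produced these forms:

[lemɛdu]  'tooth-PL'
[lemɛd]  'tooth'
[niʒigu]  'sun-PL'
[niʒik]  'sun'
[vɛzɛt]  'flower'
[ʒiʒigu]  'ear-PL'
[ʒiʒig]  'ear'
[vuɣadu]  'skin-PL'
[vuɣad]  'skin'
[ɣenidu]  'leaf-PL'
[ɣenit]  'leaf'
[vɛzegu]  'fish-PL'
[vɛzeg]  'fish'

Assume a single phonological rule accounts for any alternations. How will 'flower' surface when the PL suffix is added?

In [ɣenidu] and [ɣenit] the final segment of 'leaf' alternates: [d] ~ [t].
If /d/ were underlying and a rule turned it into [t] in isolation, 'tooth' would also alternate; but it has [d] in both [lemɛdu] and [lemɛd].
The alternation reflects intervocalic voicing: voiceless stops become voiced between vowels. /t/ is underlying.
The one attested form of 'flower', [vɛzɛt], shows underlying /vɛzɛt/. Applying the same rule between vowels gives [vɛzɛdu].

[vɛzɛdu]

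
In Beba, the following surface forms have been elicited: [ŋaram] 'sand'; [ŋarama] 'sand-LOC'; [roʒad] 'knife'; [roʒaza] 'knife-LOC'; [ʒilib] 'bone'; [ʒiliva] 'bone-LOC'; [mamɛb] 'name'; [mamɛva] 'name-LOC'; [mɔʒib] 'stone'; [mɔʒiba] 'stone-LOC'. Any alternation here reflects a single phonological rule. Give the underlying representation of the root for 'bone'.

/ʒiliv/

In [ʒilib] and [ʒiliva] the final segment of 'bone' alternates: [b] ~ [v].
If /b/ were underlying and a rule turned it into [v] before the LOC suffix, 'stone' would also alternate; but it has [b] in both [mɔʒib] and [mɔʒiba].
Therefore /v/ is basic and [b] is derived by word-final hardening (voiced fricatives become stops word-finally).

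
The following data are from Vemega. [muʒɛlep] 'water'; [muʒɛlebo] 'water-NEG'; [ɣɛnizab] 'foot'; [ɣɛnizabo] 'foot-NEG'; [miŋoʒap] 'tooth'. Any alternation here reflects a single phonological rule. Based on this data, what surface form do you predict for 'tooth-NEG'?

'water' shows [p] ~ [b] at the end of the stem ([muʒɛlep] vs [muʒɛlebo]).
The stem 'foot' ([ɣɛnizab], [ɣɛnizabo]) shows [b] unchanged in both environments, so [b] cannot be basic with [p] derived in isolation.
So /p/ is underlying, and a rule of intervocalic voicing — voiceless stops become voiced between vowels — gives [b].
From [miŋoʒap] the stem 'tooth' is /miŋoʒap/; between vowels this yields [miŋoʒabo].

[miŋoʒabo]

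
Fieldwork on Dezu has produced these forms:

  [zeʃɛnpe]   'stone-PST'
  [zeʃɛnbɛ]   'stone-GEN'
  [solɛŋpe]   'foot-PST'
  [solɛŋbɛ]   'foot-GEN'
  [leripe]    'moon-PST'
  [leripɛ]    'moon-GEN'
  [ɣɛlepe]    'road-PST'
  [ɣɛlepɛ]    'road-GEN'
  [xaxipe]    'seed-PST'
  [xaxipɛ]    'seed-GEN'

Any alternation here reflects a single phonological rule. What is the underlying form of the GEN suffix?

/-bɛ/

The GEN suffix surfaces as [-bɛ] and [-pɛ], depending on the final segment of the stem.
The PST suffix, which begins with [p], is invariant after every stem; so [p] is not altered by any rule here.
The GEN suffix is therefore /-bɛ/ underlyingly, with post-vocalic devoicing: voiced stops become voiceless after a vowel.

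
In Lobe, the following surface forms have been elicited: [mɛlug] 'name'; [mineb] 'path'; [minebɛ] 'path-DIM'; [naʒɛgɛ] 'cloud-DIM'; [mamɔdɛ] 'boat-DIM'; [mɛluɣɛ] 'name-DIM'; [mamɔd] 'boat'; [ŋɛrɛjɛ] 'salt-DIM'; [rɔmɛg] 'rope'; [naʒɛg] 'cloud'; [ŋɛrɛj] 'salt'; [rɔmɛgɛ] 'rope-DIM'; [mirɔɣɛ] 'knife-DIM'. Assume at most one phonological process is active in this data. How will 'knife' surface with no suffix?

The root 'name' surfaces as [mɛluɣɛ] and [mɛlug], with a stem-final [ɣ] ~ [g] alternation.
If /g/ were underlying and a rule turned it into [ɣ] before the DIM suffix, 'rope' would also alternate; but it has [g] in both [rɔmɛgɛ] and [rɔmɛg].
The underlying segment must be /ɣ/; voiced fricatives become stops word-finally, yielding [g] there.
From [mirɔɣɛ] the stem 'knife' is /mirɔɣ/; word-finally this yields [mirɔg].

[mirɔg]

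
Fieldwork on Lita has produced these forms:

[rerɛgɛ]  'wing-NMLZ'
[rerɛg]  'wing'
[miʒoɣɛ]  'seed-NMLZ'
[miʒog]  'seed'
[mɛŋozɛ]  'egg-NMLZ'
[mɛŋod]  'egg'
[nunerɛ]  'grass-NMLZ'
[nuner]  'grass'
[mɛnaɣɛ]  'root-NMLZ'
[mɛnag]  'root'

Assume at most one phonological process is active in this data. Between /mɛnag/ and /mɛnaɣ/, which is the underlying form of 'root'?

/mɛnaɣ/

The root 'root' surfaces as [mɛnaɣɛ] and [mɛnag], with a stem-final [ɣ] ~ [g] alternation.
But 'wing' keeps [g] in both environments ([rerɛgɛ], [rerɛg]), so there is no rule changing /g/ to [ɣ] before the NMLZ suffix.
Therefore /ɣ/ is basic and [g] is derived by word-final hardening (voiced fricatives become stops word-finally).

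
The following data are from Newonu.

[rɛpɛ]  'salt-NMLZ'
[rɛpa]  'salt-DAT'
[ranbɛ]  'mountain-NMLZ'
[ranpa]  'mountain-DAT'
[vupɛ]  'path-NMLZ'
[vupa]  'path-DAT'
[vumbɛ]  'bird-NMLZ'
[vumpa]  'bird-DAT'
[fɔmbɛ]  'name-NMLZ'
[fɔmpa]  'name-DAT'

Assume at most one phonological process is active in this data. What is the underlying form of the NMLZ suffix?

/-bɛ/

The NMLZ morpheme has two allomorphs, [-bɛ] and [-pɛ].
By contrast the DAT suffix keeps its initial [p] throughout — that segment must be underlying.
The NMLZ suffix is therefore /-bɛ/ underlyingly, with post-vocalic devoicing: voiced stops become voiceless after a vowel.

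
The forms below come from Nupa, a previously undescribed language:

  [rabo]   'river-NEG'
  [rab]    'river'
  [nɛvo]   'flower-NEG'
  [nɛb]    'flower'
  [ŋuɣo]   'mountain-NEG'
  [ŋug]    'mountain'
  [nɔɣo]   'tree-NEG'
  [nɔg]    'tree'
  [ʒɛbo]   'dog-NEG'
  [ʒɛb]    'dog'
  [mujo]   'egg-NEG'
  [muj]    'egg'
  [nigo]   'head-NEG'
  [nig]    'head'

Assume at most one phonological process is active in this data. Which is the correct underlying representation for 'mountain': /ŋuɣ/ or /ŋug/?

/ŋuɣ/

The stem for 'mountain' ends in [ɣ] in [ŋuɣo] but [g] in [ŋug].
Compare 'head', with invariant [g] in [nigo] and [nig]: an analysis with underlying /g/ and a rule producing [ɣ] before the NEG suffix would wrongly predict alternation here too.
The underlying segment must be /ɣ/; voiced fricatives become stops word-finally, yielding [g] there.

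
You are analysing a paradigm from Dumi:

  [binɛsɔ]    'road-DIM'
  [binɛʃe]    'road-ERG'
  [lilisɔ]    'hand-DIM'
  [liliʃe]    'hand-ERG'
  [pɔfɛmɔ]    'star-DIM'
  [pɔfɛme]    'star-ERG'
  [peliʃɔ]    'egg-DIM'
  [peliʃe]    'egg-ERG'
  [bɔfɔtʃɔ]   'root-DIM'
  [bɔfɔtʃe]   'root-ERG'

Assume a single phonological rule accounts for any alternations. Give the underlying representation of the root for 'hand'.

In [lilisɔ] and [liliʃe] the final segment of 'hand' alternates: [s] ~ [ʃ].
But 'egg' keeps [ʃ] in both environments ([peliʃɔ], [peliʃe]), so there is no rule changing /ʃ/ to [s] before the DIM suffix.
The alternation reflects palatalization before a front vowel: /s/ becomes palato-alveolar [ʃ] before a front vowel. /s/ is underlying.

/lilis/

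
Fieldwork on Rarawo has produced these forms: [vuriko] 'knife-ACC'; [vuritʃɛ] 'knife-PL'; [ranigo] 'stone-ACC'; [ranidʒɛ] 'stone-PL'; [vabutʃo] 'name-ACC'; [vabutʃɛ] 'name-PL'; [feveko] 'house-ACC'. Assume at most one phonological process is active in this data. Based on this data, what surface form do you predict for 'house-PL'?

In [vuriko] and [vuritʃɛ] the final segment of 'knife' alternates: [k] ~ [tʃ].
The stem 'name' ([vabutʃo], [vabutʃɛ]) shows [tʃ] unchanged in both environments, so [tʃ] cannot be basic with [k] derived before the ACC suffix.
So /k/ is underlying, and a rule of palatalization before a front vowel — /k/ and /g/ become palato-alveolar [tʃ] and [dʒ] before a front vowel — gives [tʃ].
From [feveko] the stem 'house' is /fevek/; before a front vowel this yields [fevetʃɛ].

[fevetʃɛ]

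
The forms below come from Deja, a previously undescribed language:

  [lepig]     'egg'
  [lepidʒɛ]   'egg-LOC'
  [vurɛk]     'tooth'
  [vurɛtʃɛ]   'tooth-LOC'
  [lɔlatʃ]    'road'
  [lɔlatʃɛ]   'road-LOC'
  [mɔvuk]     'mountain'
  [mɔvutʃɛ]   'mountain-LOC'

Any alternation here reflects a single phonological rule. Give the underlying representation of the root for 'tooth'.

The root 'tooth' surfaces as [vurɛk] and [vurɛtʃɛ], with a stem-final [k] ~ [tʃ] alternation.
If /tʃ/ were underlying and a rule turned it into [k] in isolation, 'road' would also alternate; but it has [tʃ] in both [lɔlatʃ] and [lɔlatʃɛ].
The alternation reflects palatalization before a front vowel: /k/ and /g/ become palato-alveolar [tʃ] and [dʒ] before a front vowel. /k/ is underlying.
The underlying form of 'tooth' is therefore /vurɛk/.

/vurɛk/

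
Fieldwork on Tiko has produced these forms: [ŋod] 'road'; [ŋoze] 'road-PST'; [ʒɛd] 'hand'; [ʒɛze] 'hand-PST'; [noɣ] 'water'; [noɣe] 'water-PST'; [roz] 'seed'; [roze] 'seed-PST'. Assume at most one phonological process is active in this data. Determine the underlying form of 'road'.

/ŋod/

In [ŋod] and [ŋoze] the final segment of 'road' alternates: [d] ~ [z].
If /z/ were underlying and a rule turned it into [d] in isolation, 'seed' would also alternate; but it has [z] in both [roz] and [roze].
Therefore /d/ is basic and [z] is derived by intervocalic spirantization (voiced stops become fricatives between vowels).
Hence 'road' is /ŋod/ underlyingly.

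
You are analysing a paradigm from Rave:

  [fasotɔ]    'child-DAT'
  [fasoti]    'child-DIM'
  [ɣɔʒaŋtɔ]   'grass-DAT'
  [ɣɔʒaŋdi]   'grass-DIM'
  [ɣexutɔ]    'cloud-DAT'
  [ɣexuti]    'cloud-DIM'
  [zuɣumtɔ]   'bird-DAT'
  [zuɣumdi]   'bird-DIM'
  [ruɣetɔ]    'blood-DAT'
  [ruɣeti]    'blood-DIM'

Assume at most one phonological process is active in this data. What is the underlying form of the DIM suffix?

The DIM morpheme has two allomorphs, [-di] and [-ti].
The DAT suffix, which begins with [t], is invariant after every stem; so [t] is not altered by any rule here.
The DIM suffix is therefore /-di/ underlyingly, with post-vocalic devoicing: voiced stops become voiceless after a vowel.

/-di/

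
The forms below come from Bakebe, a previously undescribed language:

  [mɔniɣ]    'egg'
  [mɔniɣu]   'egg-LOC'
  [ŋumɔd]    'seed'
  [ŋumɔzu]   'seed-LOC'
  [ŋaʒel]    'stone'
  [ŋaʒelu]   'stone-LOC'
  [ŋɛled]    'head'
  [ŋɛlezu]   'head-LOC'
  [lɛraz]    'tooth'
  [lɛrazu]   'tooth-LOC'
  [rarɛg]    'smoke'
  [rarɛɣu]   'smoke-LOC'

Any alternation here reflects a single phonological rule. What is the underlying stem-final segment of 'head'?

The root 'head' surfaces as [ŋɛled] and [ŋɛlezu], with a stem-final [d] ~ [z] alternation.
Compare 'tooth', with invariant [z] in [lɛraz] and [lɛrazu]: an analysis with underlying /z/ and a rule producing [d] in isolation would wrongly predict alternation here too.
Therefore /d/ is basic and [z] is derived by intervocalic spirantization (voiced stops become fricatives between vowels).

/d/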